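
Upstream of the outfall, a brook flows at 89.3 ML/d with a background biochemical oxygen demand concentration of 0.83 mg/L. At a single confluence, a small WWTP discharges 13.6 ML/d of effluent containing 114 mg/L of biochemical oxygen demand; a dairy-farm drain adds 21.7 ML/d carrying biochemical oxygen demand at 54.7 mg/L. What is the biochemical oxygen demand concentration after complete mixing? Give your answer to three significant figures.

Conservation of mass: C = (89.30·0.8300 + 13.60·114.0 + 21.70·54.70) / 124.6 = 2812/124.6 = 22.56 mg/L.

22.6 mg/L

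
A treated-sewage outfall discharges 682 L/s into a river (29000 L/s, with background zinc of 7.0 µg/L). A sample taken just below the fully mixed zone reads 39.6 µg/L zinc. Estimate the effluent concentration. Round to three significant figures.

Mass balance: 29000·7.000 + 682.0·Cₑ = 29680·39.60
→ Cₑ = (29680·39.60 − 29000·7.000) / 682.0 = 1426 µg/L.

1430 µg/L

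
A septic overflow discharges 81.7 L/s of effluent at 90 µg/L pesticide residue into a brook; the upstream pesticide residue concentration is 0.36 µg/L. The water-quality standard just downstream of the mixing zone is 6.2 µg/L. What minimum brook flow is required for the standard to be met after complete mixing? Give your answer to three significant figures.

1170 L/s

Set C_mix = 6.2: (Q·0.3600 + 81.70·90.00) / (Q + 81.70) = 6.2
→ Q = 81.70·(90.00 − 6.2)/(6.2 − 0.3600) = 1172 L/s.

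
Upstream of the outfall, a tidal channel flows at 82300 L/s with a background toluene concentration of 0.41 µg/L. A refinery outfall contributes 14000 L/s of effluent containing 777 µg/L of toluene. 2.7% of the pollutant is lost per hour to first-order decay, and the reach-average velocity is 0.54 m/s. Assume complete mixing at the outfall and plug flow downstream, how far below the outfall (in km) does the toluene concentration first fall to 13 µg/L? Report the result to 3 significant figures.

154 km

After mixing, C = (82300·0.4100 + 14000·777.0) / 96300 = 10910000/96300 = 113.3 µg/L.
2.7%/h lost → k = −ln(1 − 0.027) = 0.02737 h⁻¹.
Set 113.3·exp(−k·t) = 13 → t = ln(113.3/13)/k = 284800 s = 79.10 h.
Distance = v·t = 0.54·284800 = 153800 m = 153.8 km.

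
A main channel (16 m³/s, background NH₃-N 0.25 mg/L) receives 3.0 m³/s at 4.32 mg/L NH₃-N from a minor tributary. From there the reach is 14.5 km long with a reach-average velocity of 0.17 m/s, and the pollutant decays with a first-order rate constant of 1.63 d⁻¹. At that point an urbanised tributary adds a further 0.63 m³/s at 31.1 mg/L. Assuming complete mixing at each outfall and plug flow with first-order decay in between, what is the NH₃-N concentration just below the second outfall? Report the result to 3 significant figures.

1.17 mg/L

Mixed concentration C = ΣQC/ΣQ = (16.00·0.2500 + 3.000·4.320) / 19.00 = 16.96/19.00 = 0.8926 mg/L; combined flow 19.00 m³/s.
Travel time t = 14.5·1000 / 0.17 = 85290 s = 23.69 h.
Decay over the reach: 0.8926·exp(−kt) = 0.8926·0.2001 = 0.1786 mg/L.
Second outfall: C = (19.00·0.1786 + 0.6300·31.10)/19.63 = 1.171 mg/L.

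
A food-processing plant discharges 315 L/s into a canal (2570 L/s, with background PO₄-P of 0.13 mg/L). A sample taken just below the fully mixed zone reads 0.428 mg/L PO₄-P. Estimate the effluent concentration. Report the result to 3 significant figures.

2.86 mg/L

Mass balance: 2570·0.1300 + 315.0·Cₑ = 2885·0.4280
→ Cₑ = (2885·0.4280 − 2570·0.1300) / 315.0 = 2.859 mg/L.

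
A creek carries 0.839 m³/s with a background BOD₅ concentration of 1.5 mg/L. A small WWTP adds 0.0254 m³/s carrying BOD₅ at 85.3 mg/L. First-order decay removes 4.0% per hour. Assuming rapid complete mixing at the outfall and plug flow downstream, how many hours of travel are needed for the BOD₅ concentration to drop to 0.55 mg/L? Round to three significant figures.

Mass balance: C = (0.8390·1.500 + 0.02540·85.30) / 0.8644 = 3.425/0.8644 = 3.962 mg/L.
4.0%/h lost → k = −ln(1 − 0.04) = 0.04082 h⁻¹.
3.962·exp(−k·t) = 0.55 → t = ln(3.962/0.55)/k = 174100 s = 48.37 h.

48.4 h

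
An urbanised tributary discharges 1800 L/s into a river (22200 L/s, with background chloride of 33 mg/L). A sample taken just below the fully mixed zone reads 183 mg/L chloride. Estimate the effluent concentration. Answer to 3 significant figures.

2030 mg/L

Mass balance: 22200·33.00 + 1800·Cₑ = 24000·183.0
→ Cₑ = (24000·183.0 − 22200·33.00) / 1800 = 2033 mg/L.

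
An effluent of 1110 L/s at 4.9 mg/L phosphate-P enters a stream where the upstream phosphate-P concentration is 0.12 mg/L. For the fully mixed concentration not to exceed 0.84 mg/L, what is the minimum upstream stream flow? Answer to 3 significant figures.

6260 L/s

Set C_mix = 0.84: (Q·0.1200 + 1110·4.900) / (Q + 1110) = 0.84
→ Q = 1110·(4.900 − 0.84)/(0.84 − 0.1200) = 6259 L/s.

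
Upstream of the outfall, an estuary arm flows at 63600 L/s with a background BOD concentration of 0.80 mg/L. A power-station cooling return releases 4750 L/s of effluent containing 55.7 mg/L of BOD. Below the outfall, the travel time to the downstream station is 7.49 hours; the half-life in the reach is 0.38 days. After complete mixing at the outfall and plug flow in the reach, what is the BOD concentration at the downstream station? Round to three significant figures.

Conservation of mass: C = (63600·0.8000 + 4750·55.70) / 68350 = 315500/68350 = 4.615 mg/L.
Half-life 0.38 d → k = ln 2 / 0.38 = 1.824 d⁻¹.
After decay, C = 4.615 × e^(−kt) = 4.615 × 0.5659 = 2.612 mg/L.

2.61 mg/L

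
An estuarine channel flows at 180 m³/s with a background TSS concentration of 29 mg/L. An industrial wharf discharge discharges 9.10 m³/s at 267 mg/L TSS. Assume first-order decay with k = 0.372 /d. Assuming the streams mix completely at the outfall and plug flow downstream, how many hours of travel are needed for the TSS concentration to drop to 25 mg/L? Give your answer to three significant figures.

Mass balance: C = (180.0·29.00 + 9.100·267.0) / 189.1 = 7650/189.1 = 40.45 mg/L.
40.45·exp(−k·t) = 25 → t = ln(40.45/25)/k = 111800 s = 31.05 h.

31.0 h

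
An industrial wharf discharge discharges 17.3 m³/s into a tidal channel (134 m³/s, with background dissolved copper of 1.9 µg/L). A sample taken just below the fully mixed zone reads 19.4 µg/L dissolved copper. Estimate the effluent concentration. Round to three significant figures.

155 µg/L

Mass balance: 134.0·1.900 + 17.30·Cₑ = 151.3·19.40
→ Cₑ = (151.3·19.40 − 134.0·1.900) / 17.30 = 154.9 µg/L.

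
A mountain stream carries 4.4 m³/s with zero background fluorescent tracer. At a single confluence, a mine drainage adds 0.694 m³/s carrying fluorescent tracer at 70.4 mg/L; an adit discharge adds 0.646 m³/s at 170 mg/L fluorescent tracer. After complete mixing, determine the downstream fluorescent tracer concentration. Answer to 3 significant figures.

Mixed concentration C = ΣQC/ΣQ = (4.400·0 + 0.6940·70.40 + 0.6460·170.0) / 5.740 = 158.7/5.740 = 27.64 mg/L.

27.6 mg/L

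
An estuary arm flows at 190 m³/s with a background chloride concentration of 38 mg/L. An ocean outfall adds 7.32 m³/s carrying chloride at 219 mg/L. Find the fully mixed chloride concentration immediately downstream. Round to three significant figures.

44.7 mg/L

Flow-weighted average: C = (190.0·38.00 + 7.320·219.0) / 197.3 = 8823/197.3 = 44.71 mg/L.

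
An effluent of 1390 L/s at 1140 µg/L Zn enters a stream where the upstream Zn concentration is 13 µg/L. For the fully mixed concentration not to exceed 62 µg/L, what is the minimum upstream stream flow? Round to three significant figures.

Set C_mix = 62: (Q·13.00 + 1390·1140) / (Q + 1390) = 62
→ Q = 1390·(1140 − 62)/(62 − 13.00) = 30580 L/s.

30600 L/s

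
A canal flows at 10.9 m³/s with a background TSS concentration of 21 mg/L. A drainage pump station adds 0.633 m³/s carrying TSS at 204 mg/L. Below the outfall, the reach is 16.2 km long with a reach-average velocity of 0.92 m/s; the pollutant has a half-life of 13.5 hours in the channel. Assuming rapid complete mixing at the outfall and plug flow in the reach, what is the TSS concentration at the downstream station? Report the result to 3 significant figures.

24.1 mg/L

Mass balance: C = (10.90·21.00 + 0.6330·204.0) / 11.53 = 358.0/11.53 = 31.04 mg/L.
Travel time t = 16.2·1000 / 0.92 = 17610 s = 4.891 h.
Half-life 13.5 h → k = ln 2 / 13.5 = 0.05134 h⁻¹ = 1.232 d⁻¹.
Decay over the reach: 31.04·exp(−kt) = 31.04·0.7779 = 24.15 mg/L.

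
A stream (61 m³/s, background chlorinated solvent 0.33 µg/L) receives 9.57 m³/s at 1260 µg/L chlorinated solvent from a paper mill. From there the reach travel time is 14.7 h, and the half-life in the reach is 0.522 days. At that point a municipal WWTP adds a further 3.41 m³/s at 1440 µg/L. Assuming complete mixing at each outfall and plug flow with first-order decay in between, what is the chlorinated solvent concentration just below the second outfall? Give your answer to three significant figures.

139 µg/L

Mixed concentration C = ΣQC/ΣQ = (61.00·0.3300 + 9.570·1260) / 70.57 = 12080/70.57 = 171.2 µg/L; combined flow 70.57 m³/s.
Half-life 0.522 d → k = ln 2 / 0.522 = 1.328 d⁻¹.
First-order decay: C = 171.2·exp(−k·t) = 171.2·0.4434 = 75.89 µg/L.
Second outfall: C = (70.57·75.89 + 3.410·1440)/73.98 = 138.8 µg/L.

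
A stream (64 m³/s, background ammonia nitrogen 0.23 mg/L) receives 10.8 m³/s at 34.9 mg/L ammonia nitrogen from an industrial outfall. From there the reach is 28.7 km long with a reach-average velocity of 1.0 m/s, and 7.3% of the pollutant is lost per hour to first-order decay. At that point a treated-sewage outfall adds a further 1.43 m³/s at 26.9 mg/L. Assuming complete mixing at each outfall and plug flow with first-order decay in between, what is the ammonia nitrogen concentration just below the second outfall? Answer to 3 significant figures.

3.31 mg/L

After mixing, C = (64.00·0.2300 + 10.80·34.90) / 74.80 = 391.6/74.80 = 5.236 mg/L; combined flow 74.80 m³/s.
Travel time t = 28.7·1000 / 1.0 = 28700 s = 7.972 h.
7.3%/h lost → k = −ln(1 − 0.073) = 0.07580 h⁻¹.
After decay, C = 5.236 × e^(−kt) = 5.236 × 0.5465 = 2.861 mg/L.
Second outfall: C = (74.80·2.861 + 1.430·26.90)/76.23 = 3.312 mg/L.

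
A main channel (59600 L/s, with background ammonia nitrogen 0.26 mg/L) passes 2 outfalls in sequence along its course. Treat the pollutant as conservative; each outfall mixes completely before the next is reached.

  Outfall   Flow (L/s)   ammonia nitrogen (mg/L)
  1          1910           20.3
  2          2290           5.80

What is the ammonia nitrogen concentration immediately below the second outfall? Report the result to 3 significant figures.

Below outfall 1: Q → 61510 L/s, C = (59600·0.2600 + 1910·20.30)/61510 = 0.8823 mg/L.
Below outfall 2: Q → 63800 L/s, C = (61510·0.8823 + 2290·5.800)/63800 = 1.059 mg/L.

1.06 mg/L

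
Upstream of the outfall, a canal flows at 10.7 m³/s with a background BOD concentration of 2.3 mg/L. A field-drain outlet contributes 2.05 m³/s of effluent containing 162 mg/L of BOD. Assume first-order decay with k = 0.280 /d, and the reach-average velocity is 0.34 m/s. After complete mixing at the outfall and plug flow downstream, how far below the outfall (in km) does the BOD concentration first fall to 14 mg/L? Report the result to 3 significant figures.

After mixing, C = (10.70·2.300 + 2.050·162.0) / 12.75 = 356.7/12.75 = 27.98 mg/L.
Set 27.98·exp(−k·t) = 14 → t = ln(27.98/14)/k = 213600 s = 59.34 h.
Distance = v·t = 0.34·213600 = 72640 m = 72.64 km.

72.6 km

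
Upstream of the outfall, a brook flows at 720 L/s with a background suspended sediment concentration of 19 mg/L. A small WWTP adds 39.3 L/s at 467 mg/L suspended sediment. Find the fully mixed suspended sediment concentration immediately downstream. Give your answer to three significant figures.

42.2 mg/L

Mixed concentration C = ΣQC/ΣQ = (720.0·19.00 + 39.30·467.0) / 759.3 = 32030/759.3 = 42.19 mg/L.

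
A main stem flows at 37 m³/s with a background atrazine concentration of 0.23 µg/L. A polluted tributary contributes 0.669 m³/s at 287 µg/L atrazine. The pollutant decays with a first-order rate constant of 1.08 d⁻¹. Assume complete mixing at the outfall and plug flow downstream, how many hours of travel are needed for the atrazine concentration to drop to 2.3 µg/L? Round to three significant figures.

18.6 h

Mass balance: C = (37.00·0.2300 + 0.6690·287.0) / 37.67 = 200.5/37.67 = 5.323 µg/L.
5.323·exp(−k·t) = 2.3 → t = ln(5.323/2.3)/k = 67130 s = 18.65 h.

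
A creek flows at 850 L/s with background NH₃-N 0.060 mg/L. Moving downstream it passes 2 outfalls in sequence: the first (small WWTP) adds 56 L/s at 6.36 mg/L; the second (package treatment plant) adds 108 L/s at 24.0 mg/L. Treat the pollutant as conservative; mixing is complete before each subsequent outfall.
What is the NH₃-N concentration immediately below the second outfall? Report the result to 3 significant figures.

2.96 mg/L

Below outfall 1: Q → 906.0 L/s, C = (850.0·0.06000 + 56.00·6.360)/906.0 = 0.4494 mg/L.
Below outfall 2: Q → 1014 L/s, C = (906.0·0.4494 + 108.0·24.00)/1014 = 2.958 mg/L.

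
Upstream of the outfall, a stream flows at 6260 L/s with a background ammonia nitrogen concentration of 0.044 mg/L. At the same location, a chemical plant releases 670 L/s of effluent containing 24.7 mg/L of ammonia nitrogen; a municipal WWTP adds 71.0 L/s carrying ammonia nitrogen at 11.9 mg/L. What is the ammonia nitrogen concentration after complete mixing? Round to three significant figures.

Mass balance: C = (6260·0.04400 + 670.0·24.70 + 71.00·11.90) / 7001 = 17670/7001 = 2.524 mg/L.

2.52 mg/L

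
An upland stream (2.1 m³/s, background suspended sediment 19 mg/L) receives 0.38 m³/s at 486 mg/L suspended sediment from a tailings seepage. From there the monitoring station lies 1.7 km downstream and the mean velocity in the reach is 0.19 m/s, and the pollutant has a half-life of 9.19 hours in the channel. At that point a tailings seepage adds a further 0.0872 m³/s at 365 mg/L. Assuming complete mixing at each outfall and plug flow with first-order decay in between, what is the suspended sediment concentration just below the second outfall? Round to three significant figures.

After mixing, C = (2.100·19.00 + 0.3800·486.0) / 2.480 = 224.6/2.480 = 90.56 mg/L; combined flow 2.480 m³/s.
Travel time t = 1.7·1000 / 0.19 = 8947 s = 2.485 h.
Half-life 9.19 h → k = ln 2 / 9.19 = 0.07542 h⁻¹ = 1.810 d⁻¹.
First-order decay: C = 90.56·exp(−k·t) = 90.56·0.8291 = 75.08 mg/L.
At the second outfall, C = (2.480·75.08 + 0.08720·365.0) / (2.480 + 0.08720) = 84.92 mg/L.

84.9 mg/L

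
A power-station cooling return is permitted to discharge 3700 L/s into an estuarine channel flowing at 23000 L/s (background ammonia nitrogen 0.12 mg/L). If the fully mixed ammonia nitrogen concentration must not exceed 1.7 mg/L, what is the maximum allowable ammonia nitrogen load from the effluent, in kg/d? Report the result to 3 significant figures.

Mass balance at the limit: 23000·0.1200 + 3700·Cₑ = 26700·1.7 → Cₑ = 11.52 mg/L.
3700 L/s = 3.700 m³/s. Load = 3.700 m³/s × 11.52 g/m³ × 86 400 s/d = 3683 kg/d.

3680 kg/d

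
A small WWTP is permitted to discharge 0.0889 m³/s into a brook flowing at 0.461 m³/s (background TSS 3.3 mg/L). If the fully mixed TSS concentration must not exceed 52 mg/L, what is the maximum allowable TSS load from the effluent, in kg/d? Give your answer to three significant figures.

2340 kg/d

Mass balance at the limit: 0.4610·3.300 + 0.08890·Cₑ = 0.5499·52 → Cₑ = 304.5 mg/L.
Load = 0.08890 m³/s × 304.5 g/m³ × 86 400 s/d = 2339 kg/d.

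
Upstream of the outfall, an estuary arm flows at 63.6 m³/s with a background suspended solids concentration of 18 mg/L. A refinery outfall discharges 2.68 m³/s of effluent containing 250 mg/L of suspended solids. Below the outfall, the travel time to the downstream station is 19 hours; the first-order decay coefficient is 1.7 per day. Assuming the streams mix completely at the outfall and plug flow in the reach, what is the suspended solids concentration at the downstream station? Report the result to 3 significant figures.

After mixing, C = (63.60·18.00 + 2.680·250.0) / 66.28 = 1815/66.28 = 27.38 mg/L.
Applying C = C₀e^(−kt): 27.38 × 0.2603 = 7.128 mg/L.

7.13 mg/L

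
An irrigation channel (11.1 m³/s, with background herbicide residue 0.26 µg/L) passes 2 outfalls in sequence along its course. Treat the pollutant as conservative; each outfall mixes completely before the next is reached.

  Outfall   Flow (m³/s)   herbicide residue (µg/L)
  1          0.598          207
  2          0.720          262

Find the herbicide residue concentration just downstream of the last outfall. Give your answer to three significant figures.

25.4 µg/L

Outfall 1: combined Q = 11.70 m³/s; C = (11.10·0.2600 + 0.5980·207.0)/11.70 = 10.83 µg/L.
Outfall 2: combined Q = 12.42 m³/s; C = (11.70·10.83 + 0.7200·262.0)/12.42 = 25.39 µg/L.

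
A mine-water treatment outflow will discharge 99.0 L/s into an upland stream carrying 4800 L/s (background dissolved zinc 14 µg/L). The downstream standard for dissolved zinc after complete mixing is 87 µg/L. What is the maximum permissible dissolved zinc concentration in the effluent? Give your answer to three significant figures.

3630 µg/L

At the limit, (Qr·Cr + Qe·Cₑ)/(Qr + Qe) = 87:
Cₑ = (4899·87 − 4800·14.00) / 99.00 = 3626 µg/L.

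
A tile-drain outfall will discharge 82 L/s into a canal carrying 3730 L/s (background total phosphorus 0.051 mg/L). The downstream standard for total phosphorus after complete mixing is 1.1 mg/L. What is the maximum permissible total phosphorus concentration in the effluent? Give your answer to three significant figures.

At the limit, (Qr·Cr + Qe·Cₑ)/(Qr + Qe) = 1.1:
Cₑ = (3812·1.1 − 3730·0.05100) / 82.00 = 48.82 mg/L.

48.8 mg/L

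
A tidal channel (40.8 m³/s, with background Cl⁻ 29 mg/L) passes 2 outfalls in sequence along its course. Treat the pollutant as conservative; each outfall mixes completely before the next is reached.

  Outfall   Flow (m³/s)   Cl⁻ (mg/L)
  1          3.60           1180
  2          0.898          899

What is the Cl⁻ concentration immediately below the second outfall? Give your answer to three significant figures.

138 mg/L

After outfall 1: Q = 40.80 + 3.600 = 44.40 m³/s; C = (40.80·29.00 + 3.600·1180)/44.40 = 122.3 mg/L.
After outfall 2: Q = 44.40 + 0.8980 = 45.30 m³/s; C = (44.40·122.3 + 0.8980·899.0)/45.30 = 137.7 mg/L.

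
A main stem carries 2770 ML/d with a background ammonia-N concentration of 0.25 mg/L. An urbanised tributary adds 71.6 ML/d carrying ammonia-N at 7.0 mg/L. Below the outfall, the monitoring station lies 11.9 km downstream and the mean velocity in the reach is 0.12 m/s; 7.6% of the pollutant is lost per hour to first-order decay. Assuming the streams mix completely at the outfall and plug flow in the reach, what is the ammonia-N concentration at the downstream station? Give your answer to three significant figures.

Mass balance: C = (2770·0.2500 + 71.60·7.000) / 2842 = 1194/2842 = 0.4201 mg/L.
Travel time t = 11.9·1000 / 0.12 = 99170 s = 27.55 h.
7.6%/h lost → k = −ln(1 − 0.076) = 0.07904 h⁻¹.
First-order decay: C = 0.4201·exp(−k·t) = 0.4201·0.1133 = 0.04761 mg/L.

0.0476 mg/L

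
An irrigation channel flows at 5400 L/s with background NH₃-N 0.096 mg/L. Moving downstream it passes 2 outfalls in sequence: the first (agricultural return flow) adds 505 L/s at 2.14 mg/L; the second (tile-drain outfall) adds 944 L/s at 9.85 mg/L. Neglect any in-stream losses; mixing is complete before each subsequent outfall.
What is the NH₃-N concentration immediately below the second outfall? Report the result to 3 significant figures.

After outfall 1: Q = 5400 + 505.0 = 5905 L/s; C = (5400·0.09600 + 505.0·2.140)/5905 = 0.2708 mg/L.
After outfall 2: Q = 5905 + 944.0 = 6849 L/s; C = (5905·0.2708 + 944.0·9.850)/6849 = 1.591 mg/L.

1.59 mg/L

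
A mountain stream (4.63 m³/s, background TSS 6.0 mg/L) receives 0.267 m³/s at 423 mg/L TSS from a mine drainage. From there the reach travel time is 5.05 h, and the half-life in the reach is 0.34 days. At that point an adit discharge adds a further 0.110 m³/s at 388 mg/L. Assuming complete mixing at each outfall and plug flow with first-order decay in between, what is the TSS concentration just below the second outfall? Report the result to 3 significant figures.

Conservation of mass: C = (4.630·6.000 + 0.2670·423.0) / 4.897 = 140.7/4.897 = 28.74 mg/L; combined flow 4.897 m³/s.
Half-life 0.34 d → k = ln 2 / 0.34 = 2.039 d⁻¹.
Decay over the reach: 28.74·exp(−kt) = 28.74·0.6512 = 18.71 mg/L.
Second outfall: C = (4.897·18.71 + 0.1100·388.0)/5.007 = 26.83 mg/L.

26.8 mg/L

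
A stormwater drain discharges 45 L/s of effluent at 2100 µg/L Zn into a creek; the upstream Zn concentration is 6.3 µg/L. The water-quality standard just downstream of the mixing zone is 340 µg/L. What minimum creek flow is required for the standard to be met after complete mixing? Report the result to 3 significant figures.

237 L/s

Set C_mix = 340: (Q·6.300 + 45.00·2100) / (Q + 45.00) = 340
→ Q = 45.00·(2100 − 340)/(340 − 6.300) = 237.3 L/s.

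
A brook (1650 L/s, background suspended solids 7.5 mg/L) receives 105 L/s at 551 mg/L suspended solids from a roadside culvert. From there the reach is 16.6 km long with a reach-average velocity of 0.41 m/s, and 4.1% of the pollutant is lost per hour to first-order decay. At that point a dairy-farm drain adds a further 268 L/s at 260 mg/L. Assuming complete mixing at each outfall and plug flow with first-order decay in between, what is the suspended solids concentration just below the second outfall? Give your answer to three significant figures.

56.1 mg/L

Mixed concentration C = ΣQC/ΣQ = (1650·7.500 + 105.0·551.0) / 1755 = 70230/1755 = 40.02 mg/L; combined flow 1755 L/s.
Travel time t = 16.6·1000 / 0.41 = 40490 s = 11.25 h.
4.1%/h lost → k = −ln(1 − 0.041) = 0.04186 h⁻¹.
Applying C = C₀e^(−kt): 40.02 × 0.6245 = 24.99 mg/L.
At the second outfall, C = (1755·24.99 + 268.0·260.0) / (1755 + 268.0) = 56.12 mg/L.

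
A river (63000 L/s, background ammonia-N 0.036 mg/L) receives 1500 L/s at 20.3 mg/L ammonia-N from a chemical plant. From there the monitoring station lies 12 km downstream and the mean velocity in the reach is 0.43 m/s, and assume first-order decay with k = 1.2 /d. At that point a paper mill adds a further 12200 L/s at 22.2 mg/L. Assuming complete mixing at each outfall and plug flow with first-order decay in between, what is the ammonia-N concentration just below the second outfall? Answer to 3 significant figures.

Flow-weighted average: C = (63000·0.03600 + 1500·20.30) / 64500 = 32720/64500 = 0.5073 mg/L; combined flow 64500 L/s.
Travel time t = 12·1000 / 0.43 = 27910 s = 7.752 h.
Applying C = C₀e^(−kt): 0.5073 × 0.6787 = 0.3443 mg/L.
At the second outfall, C = (64500·0.3443 + 12200·22.20) / (64500 + 12200) = 3.821 mg/L.

3.82 mg/L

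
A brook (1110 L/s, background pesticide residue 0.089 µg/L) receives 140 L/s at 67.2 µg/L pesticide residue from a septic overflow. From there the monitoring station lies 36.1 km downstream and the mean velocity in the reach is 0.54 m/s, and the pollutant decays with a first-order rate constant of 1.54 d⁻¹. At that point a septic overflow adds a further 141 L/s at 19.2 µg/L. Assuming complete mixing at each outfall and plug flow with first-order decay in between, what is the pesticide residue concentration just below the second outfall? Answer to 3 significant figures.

4.02 µg/L

Flow-weighted average: C = (1110·0.08900 + 140.0·67.20) / 1250 = 9507/1250 = 7.605 µg/L; combined flow 1250 L/s.
Travel time t = 36.1·1000 / 0.54 = 66850 s = 18.57 h.
Applying C = C₀e^(−kt): 7.605 × 0.3037 = 2.310 µg/L.
At the second outfall, C = (1250·2.310 + 141.0·19.20) / (1250 + 141.0) = 4.022 µg/L.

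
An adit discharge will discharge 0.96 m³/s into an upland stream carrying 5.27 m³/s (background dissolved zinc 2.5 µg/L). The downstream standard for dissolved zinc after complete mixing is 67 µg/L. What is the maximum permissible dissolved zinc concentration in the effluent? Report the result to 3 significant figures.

421 µg/L

At the limit, (Qr·Cr + Qe·Cₑ)/(Qr + Qe) = 67:
Cₑ = (6.230·67 − 5.270·2.500) / 0.9600 = 421.1 µg/L.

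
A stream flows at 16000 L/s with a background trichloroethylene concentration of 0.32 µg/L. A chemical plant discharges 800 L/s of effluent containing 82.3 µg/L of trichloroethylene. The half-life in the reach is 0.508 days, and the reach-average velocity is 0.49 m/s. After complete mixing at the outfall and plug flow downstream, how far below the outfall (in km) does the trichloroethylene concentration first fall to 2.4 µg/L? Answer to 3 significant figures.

Conservation of mass: C = (16000·0.3200 + 800.0·82.30) / 16800 = 70960/16800 = 4.224 µg/L.
Half-life 0.508 d → k = ln 2 / 0.508 = 1.364 d⁻¹.
Set 4.224·exp(−k·t) = 2.4 → t = ln(4.224/2.4)/k = 35790 s = 9.943 h.
Distance = v·t = 0.49·35790 = 17540 m = 17.54 km.

17.5 km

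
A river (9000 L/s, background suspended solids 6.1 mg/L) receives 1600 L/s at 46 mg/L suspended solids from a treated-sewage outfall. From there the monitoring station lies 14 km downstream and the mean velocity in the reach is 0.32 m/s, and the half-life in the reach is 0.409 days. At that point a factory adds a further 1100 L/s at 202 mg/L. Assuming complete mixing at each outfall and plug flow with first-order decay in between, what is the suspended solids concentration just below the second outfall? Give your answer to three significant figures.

Mass balance: C = (9000·6.100 + 1600·46.00) / 10600 = 128500/10600 = 12.12 mg/L; combined flow 10600 L/s.
Travel time t = 14·1000 / 0.32 = 43750 s = 12.15 h.
Half-life 0.409 d → k = ln 2 / 0.409 = 1.695 d⁻¹.
First-order decay: C = 12.12·exp(−k·t) = 12.12·0.4239 = 5.139 mg/L.
Second outfall: C = (10600·5.139 + 1100·202.0)/11700 = 23.65 mg/L.

23.6 mg/L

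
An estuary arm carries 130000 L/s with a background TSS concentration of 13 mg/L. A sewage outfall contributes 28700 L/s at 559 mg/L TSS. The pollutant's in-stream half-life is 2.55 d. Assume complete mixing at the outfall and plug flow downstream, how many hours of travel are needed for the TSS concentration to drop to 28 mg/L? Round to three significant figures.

122 h

Mass balance: C = (130000·13.00 + 28700·559.0) / 158700 = 17730000/158700 = 111.7 mg/L.
Half-life 2.55 d → k = ln 2 / 2.55 = 0.2718 d⁻¹.
111.7·exp(−k·t) = 28 → t = ln(111.7/28)/k = 439900 s = 122.2 h.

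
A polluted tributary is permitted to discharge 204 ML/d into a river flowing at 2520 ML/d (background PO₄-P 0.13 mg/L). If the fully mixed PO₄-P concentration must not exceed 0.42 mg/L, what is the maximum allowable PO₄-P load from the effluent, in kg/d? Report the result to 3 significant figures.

Mass balance at the limit: 2520·0.1300 + 204.0·Cₑ = 2724·0.42 → Cₑ = 4.002 mg/L.
204.0 ML/d = 2.361 m³/s. Load = 2.361 m³/s × 4.002 g/m³ × 86 400 s/d = 816.5 kg/d.

816 kg/d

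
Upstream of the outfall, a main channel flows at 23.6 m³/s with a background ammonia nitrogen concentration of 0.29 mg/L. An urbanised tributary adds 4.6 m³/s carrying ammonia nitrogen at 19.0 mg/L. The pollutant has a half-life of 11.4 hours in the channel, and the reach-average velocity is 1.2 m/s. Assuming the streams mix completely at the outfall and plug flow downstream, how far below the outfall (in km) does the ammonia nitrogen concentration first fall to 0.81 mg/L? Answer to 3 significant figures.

101 km

Mixed concentration C = ΣQC/ΣQ = (23.60·0.2900 + 4.600·19.00) / 28.20 = 94.24/28.20 = 3.342 mg/L.
Half-life 11.4 h → k = ln 2 / 11.4 = 0.06080 h⁻¹ = 1.459 d⁻¹.
Set 3.342·exp(−k·t) = 0.81 → t = ln(3.342/0.81)/k = 83910 s = 23.31 h.
Distance = v·t = 1.2·83910 = 100700 m = 100.7 km.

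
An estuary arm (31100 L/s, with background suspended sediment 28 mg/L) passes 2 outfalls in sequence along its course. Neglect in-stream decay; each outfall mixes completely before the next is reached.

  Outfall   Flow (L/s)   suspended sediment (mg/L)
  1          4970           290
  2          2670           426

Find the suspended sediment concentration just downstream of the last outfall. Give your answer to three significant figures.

89.0 mg/L

Outfall 1: combined Q = 36070 L/s; C = (31100·28.00 + 4970·290.0)/36070 = 64.10 mg/L.
Outfall 2: combined Q = 38740 L/s; C = (36070·64.10 + 2670·426.0)/38740 = 89.04 mg/L.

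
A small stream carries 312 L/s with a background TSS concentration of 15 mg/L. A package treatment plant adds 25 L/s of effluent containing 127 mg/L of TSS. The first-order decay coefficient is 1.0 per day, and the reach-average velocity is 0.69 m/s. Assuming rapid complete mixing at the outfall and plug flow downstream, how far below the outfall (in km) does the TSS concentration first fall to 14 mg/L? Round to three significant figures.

Mixed concentration C = ΣQC/ΣQ = (312.0·15.00 + 25.00·127.0) / 337.0 = 7855/337.0 = 23.31 mg/L.
Set 23.31·exp(−k·t) = 14 → t = ln(23.31/14)/k = 44040 s = 12.23 h.
Distance = v·t = 0.69·44040 = 30390 m = 30.39 km.

30.4 km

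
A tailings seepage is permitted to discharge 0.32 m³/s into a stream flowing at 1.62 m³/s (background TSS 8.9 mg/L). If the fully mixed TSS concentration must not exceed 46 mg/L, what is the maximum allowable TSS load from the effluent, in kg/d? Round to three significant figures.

Mass balance at the limit: 1.620·8.900 + 0.3200·Cₑ = 1.940·46 → Cₑ = 233.8 mg/L.
Load = 0.3200 m³/s × 233.8 g/m³ × 86 400 s/d = 6465 kg/d.

6460 kg/d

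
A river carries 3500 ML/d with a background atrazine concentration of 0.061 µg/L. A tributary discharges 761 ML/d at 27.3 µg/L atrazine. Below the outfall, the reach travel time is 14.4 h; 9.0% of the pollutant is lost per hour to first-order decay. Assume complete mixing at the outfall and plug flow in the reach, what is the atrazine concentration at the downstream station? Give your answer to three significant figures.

1.27 µg/L

Conservation of mass: C = (3500·0.06100 + 761.0·27.30) / 4261 = 20990/4261 = 4.926 µg/L.
9.0%/h lost → k = −ln(1 − 0.09) = 0.09431 h⁻¹.
First-order decay: C = 4.926·exp(−k·t) = 4.926·0.2572 = 1.267 µg/L.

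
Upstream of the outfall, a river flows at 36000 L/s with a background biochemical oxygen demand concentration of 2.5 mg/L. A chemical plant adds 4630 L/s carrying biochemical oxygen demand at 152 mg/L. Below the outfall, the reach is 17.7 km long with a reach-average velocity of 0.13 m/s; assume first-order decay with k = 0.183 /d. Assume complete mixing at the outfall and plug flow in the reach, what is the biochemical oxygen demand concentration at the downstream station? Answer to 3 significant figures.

Conservation of mass: C = (36000·2.500 + 4630·152.0) / 40630 = 793800/40630 = 19.54 mg/L.
Travel time t = 17.7·1000 / 0.13 = 136200 s = 37.82 h.
Decay over the reach: 19.54·exp(−kt) = 19.54·0.7495 = 14.64 mg/L.

14.6 mg/L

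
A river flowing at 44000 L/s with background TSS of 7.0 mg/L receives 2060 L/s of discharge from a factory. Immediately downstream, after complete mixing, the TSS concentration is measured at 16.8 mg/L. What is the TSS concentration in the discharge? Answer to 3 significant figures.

Mass balance: 44000·7.000 + 2060·Cₑ = 46060·16.80
→ Cₑ = (46060·16.80 − 44000·7.000) / 2060 = 226.1 mg/L.

226 mg/L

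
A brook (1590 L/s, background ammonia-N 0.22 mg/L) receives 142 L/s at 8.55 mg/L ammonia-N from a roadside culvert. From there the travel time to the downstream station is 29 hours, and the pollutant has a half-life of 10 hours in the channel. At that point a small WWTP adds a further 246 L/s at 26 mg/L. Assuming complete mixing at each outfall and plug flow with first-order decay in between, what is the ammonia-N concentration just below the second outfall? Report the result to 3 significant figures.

3.34 mg/L

Flow-weighted average: C = (1590·0.2200 + 142.0·8.550) / 1732 = 1564/1732 = 0.9029 mg/L; combined flow 1732 L/s.
Half-life 10 h → k = ln 2 / 10 = 0.06931 h⁻¹ = 1.664 d⁻¹.
Applying C = C₀e^(−kt): 0.9029 × 0.1340 = 0.1210 mg/L.
Second outfall: C = (1732·0.1210 + 246.0·26.00)/1978 = 3.339 mg/L.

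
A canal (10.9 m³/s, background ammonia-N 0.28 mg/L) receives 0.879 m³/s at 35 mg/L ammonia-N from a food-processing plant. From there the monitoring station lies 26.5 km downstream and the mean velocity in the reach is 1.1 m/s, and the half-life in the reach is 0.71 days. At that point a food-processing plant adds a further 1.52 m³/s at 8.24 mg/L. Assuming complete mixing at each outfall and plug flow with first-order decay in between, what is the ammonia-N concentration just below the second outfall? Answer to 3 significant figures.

Flow-weighted average: C = (10.90·0.2800 + 0.8790·35.00) / 11.78 = 33.82/11.78 = 2.871 mg/L; combined flow 11.78 m³/s.
Travel time t = 26.5·1000 / 1.1 = 24090 s = 6.692 h.
Half-life 0.71 d → k = ln 2 / 0.71 = 0.9763 d⁻¹.
After decay, C = 2.871 × e^(−kt) = 2.871 × 0.7617 = 2.187 mg/L.
At the second outfall, C = (11.78·2.187 + 1.520·8.240) / (11.78 + 1.520) = 2.879 mg/L.

2.88 mg/L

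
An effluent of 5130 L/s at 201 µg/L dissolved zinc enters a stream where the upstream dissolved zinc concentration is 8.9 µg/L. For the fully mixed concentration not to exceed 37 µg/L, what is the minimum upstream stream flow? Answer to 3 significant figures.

Set C_mix = 37: (Q·8.900 + 5130·201.0) / (Q + 5130) = 37
→ Q = 5130·(201.0 − 37)/(37 − 8.900) = 29940 L/s.

29900 L/s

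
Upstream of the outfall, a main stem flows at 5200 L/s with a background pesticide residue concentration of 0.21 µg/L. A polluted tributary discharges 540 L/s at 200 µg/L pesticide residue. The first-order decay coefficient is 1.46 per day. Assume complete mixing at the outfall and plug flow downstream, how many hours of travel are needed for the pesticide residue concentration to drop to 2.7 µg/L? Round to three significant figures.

32.1 h

Mass balance: C = (5200·0.2100 + 540.0·200.0) / 5740 = 109100/5740 = 19.01 µg/L.
19.01·exp(−k·t) = 2.7 → t = ln(19.01/2.7)/k = 115500 s = 32.08 h.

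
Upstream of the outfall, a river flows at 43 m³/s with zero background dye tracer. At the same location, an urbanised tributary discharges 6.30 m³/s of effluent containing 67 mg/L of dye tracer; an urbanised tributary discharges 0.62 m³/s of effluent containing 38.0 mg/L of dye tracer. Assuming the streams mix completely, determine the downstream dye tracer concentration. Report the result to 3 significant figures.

Flow-weighted average: C = (43.00·0 + 6.300·67.00 + 0.6200·38.00) / 49.92 = 445.7/49.92 = 8.927 mg/L.

8.93 mg/L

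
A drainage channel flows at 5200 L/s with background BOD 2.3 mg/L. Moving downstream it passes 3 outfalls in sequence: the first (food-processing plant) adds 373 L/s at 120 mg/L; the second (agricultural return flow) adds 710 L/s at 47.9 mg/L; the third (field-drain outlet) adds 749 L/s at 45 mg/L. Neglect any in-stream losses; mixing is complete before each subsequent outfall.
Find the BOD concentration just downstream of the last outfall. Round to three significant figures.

Below outfall 1: Q → 5573 L/s, C = (5200·2.300 + 373.0·120.0)/5573 = 10.18 mg/L.
Below outfall 2: Q → 6283 L/s, C = (5573·10.18 + 710.0·47.90)/6283 = 14.44 mg/L.
Below outfall 3: Q → 7032 L/s, C = (6283·14.44 + 749.0·45.00)/7032 = 17.70 mg/L.

17.7 mg/L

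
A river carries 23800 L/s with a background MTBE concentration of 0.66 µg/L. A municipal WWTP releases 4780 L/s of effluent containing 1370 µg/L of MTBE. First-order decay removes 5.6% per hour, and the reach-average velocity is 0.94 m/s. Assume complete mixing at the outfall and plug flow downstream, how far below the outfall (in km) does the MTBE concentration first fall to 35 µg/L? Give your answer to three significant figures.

110 km

Mass balance: C = (23800·0.6600 + 4780·1370) / 28580 = 6564000/28580 = 229.7 µg/L.
5.6%/h lost → k = −ln(1 − 0.056) = 0.05763 h⁻¹.
Set 229.7·exp(−k·t) = 35 → t = ln(229.7/35)/k = 117500 s = 32.65 h.
Distance = v·t = 0.94·117500 = 110500 m = 110.5 km.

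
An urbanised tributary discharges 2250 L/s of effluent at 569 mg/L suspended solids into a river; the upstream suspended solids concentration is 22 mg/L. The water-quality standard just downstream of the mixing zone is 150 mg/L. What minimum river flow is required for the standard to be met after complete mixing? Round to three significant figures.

Set C_mix = 150: (Q·22.00 + 2250·569.0) / (Q + 2250) = 150
→ Q = 2250·(569.0 − 150)/(150 − 22.00) = 7365 L/s.

7370 L/s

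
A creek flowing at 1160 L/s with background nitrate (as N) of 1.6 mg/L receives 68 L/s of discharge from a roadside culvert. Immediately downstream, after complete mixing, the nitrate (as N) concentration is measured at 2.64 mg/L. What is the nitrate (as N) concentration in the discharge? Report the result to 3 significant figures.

20.4 mg/L

Mass balance: 1160·1.600 + 68.00·Cₑ = 1228·2.640
→ Cₑ = (1228·2.640 − 1160·1.600) / 68.00 = 20.38 mg/L.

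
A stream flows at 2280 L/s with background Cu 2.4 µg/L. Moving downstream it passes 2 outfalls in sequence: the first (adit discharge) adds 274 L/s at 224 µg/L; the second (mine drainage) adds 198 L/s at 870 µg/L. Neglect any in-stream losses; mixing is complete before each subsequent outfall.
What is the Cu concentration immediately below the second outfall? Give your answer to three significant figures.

86.9 µg/L

After outfall 1: Q = 2280 + 274.0 = 2554 L/s; C = (2280·2.400 + 274.0·224.0)/2554 = 26.17 µg/L.
After outfall 2: Q = 2554 + 198.0 = 2752 L/s; C = (2554·26.17 + 198.0·870.0)/2752 = 86.89 µg/L.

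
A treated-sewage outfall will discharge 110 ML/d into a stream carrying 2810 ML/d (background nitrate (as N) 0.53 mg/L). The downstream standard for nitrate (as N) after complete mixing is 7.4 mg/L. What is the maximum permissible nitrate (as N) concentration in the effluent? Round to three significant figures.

At the limit, (Qr·Cr + Qe·Cₑ)/(Qr + Qe) = 7.4:
Cₑ = (2920·7.4 − 2810·0.5300) / 110.0 = 182.9 mg/L.

183 mg/L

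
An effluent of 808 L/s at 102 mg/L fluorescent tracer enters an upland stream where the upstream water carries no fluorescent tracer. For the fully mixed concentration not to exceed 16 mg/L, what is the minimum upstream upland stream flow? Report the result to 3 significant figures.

Set C_mix = 16: (Q·0 + 808.0·102.0) / (Q + 808.0) = 16
→ Q = 808.0·(102.0 − 16)/(16 − 0) = 4343 L/s.

4340 L/s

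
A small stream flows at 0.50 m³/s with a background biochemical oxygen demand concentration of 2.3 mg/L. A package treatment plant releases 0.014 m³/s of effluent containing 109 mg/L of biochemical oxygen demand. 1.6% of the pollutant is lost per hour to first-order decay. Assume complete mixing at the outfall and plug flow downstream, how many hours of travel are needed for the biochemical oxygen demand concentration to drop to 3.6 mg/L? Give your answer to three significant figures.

Flow-weighted average: C = (0.5000·2.300 + 0.01400·109.0) / 0.5140 = 2.676/0.5140 = 5.206 mg/L.
1.6%/h lost → k = −ln(1 − 0.016) = 0.01613 h⁻¹.
5.206·exp(−k·t) = 3.6 → t = ln(5.206/3.6)/k = 82340 s = 22.87 h.

22.9 h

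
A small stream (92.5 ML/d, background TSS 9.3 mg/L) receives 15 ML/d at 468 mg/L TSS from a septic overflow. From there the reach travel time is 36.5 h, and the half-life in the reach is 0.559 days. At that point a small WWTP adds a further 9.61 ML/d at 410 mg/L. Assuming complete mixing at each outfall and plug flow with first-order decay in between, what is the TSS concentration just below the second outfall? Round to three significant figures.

Flow-weighted average: C = (92.50·9.300 + 15.00·468.0) / 107.5 = 7880/107.5 = 73.30 mg/L; combined flow 107.5 ML/d.
Half-life 0.559 d → k = ln 2 / 0.559 = 1.240 d⁻¹.
First-order decay: C = 73.30·exp(−k·t) = 73.30·0.1517 = 11.12 mg/L.
At the second outfall, C = (107.5·11.12 + 9.610·410.0) / (107.5 + 9.610) = 43.85 mg/L.

43.9 mg/L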